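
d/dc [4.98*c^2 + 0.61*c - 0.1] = 9.96*c + 0.61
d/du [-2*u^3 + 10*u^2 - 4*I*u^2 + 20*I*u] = -6*u^2 + u*(20 - 8*I) + 20*I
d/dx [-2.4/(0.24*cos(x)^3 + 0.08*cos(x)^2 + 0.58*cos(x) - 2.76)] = (1.728*sin(x)^2 - 0.384*cos(x) - 3.12)*sin(x)/(0.24*cos(x)^3 + 0.08*cos(x)^2 + 0.58*cos(x) - 2.76)^2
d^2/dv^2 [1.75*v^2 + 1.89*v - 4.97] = 3.50000000000000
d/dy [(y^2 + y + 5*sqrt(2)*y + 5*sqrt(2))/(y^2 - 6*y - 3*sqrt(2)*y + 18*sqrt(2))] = (-8*sqrt(2)*y^2 - 7*y^2 + 26*sqrt(2)*y + 48*sqrt(2) + 210)/(y^4 - 12*y^3 - 6*sqrt(2)*y^3 + 54*y^2 + 72*sqrt(2)*y^2 - 216*sqrt(2)*y - 216*y + 648)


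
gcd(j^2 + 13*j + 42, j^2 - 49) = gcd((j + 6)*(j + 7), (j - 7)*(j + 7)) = j + 7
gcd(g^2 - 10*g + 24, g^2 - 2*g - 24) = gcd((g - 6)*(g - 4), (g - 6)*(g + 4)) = g - 6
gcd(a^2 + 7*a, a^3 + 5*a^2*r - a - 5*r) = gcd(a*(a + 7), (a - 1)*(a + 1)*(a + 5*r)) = 1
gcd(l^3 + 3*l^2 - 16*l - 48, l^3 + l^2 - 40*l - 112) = l + 4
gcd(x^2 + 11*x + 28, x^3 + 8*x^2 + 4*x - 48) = x + 4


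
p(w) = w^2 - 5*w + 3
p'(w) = 2*w - 5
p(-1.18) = 10.29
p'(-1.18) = -7.36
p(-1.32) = 11.34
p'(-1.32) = -7.64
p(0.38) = 1.24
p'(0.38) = -4.24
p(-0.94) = 8.58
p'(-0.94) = -6.88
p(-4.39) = 44.22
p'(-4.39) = -13.78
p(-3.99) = 38.87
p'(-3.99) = -12.98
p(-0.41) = 5.22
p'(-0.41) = -5.82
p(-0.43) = 5.33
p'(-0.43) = -5.86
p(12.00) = 87.00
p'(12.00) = 19.00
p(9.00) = 39.00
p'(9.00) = 13.00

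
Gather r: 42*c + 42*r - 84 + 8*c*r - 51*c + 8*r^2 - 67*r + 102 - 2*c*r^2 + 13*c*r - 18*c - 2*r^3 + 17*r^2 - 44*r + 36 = -27*c - 2*r^3 + r^2*(25 - 2*c) + r*(21*c - 69) + 54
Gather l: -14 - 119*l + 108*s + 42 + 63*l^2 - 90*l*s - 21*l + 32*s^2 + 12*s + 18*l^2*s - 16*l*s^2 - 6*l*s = l^2*(18*s + 63) + l*(-16*s^2 - 96*s - 140) + 32*s^2 + 120*s + 28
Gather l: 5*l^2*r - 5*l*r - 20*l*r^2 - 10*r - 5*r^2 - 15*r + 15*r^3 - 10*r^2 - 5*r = 5*l^2*r + l*(-20*r^2 - 5*r) + 15*r^3 - 15*r^2 - 30*r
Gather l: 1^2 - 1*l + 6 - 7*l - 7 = -8*l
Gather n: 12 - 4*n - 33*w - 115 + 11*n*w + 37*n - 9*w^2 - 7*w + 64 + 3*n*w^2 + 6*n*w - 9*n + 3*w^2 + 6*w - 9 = n*(3*w^2 + 17*w + 24) - 6*w^2 - 34*w - 48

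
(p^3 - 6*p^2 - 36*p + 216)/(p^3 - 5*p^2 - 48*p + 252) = (p + 6)/(p + 7)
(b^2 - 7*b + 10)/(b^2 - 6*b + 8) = (b - 5)/(b - 4)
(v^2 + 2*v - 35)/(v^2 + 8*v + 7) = (v - 5)/(v + 1)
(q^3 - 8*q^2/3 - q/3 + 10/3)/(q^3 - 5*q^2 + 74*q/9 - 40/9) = 3*(q + 1)/(3*q - 4)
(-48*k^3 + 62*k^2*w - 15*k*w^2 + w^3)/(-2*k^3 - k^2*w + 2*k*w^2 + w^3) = (48*k^2 - 14*k*w + w^2)/(2*k^2 + 3*k*w + w^2)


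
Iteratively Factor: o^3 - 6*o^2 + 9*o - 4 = (o - 1)*(o^2 - 5*o + 4) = (o - 4)*(o - 1)*(o - 1)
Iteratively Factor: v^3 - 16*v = (v + 4)*(v^2 - 4*v) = (v - 4)*(v + 4)*(v)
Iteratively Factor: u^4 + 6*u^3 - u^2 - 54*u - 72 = (u + 4)*(u^3 + 2*u^2 - 9*u - 18) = (u - 3)*(u + 4)*(u^2 + 5*u + 6) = (u - 3)*(u + 2)*(u + 4)*(u + 3)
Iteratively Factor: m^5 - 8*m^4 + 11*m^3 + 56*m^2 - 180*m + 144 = (m - 3)*(m^4 - 5*m^3 - 4*m^2 + 44*m - 48) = (m - 3)*(m - 2)*(m^3 - 3*m^2 - 10*m + 24) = (m - 3)*(m - 2)*(m + 3)*(m^2 - 6*m + 8) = (m - 4)*(m - 3)*(m - 2)*(m + 3)*(m - 2)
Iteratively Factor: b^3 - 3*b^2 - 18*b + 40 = (b - 5)*(b^2 + 2*b - 8) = (b - 5)*(b - 2)*(b + 4)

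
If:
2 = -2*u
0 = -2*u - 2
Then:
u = -1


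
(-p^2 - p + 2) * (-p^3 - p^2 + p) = p^5 + 2*p^4 - 2*p^3 - 3*p^2 + 2*p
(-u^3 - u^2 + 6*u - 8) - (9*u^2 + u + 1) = -u^3 - 10*u^2 + 5*u - 9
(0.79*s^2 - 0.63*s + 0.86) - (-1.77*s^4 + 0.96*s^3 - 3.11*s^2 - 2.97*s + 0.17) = 1.77*s^4 - 0.96*s^3 + 3.9*s^2 + 2.34*s + 0.69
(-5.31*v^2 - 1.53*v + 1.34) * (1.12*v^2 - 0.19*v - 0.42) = -5.9472*v^4 - 0.7047*v^3 + 4.0217*v^2 + 0.388*v - 0.5628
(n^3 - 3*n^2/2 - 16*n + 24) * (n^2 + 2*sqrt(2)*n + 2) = n^5 - 3*n^4/2 + 2*sqrt(2)*n^4 - 14*n^3 - 3*sqrt(2)*n^3 - 32*sqrt(2)*n^2 + 21*n^2 - 32*n + 48*sqrt(2)*n + 48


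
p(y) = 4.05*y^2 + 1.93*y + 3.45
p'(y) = 8.1*y + 1.93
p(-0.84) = 4.69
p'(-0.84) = -4.87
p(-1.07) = 6.02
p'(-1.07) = -6.74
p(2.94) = 44.13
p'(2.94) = 25.74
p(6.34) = 178.48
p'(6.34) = 53.28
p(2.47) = 32.93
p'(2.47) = 21.94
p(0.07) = 3.60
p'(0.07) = 2.50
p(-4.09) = 63.31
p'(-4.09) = -31.20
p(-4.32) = 70.70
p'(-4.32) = -33.06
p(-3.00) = 34.11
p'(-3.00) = -22.37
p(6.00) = 160.83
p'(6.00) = 50.53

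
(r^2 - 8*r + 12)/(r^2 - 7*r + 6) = (r - 2)/(r - 1)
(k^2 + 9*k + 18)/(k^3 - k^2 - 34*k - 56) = (k^2 + 9*k + 18)/(k^3 - k^2 - 34*k - 56)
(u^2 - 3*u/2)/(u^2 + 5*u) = (u - 3/2)/(u + 5)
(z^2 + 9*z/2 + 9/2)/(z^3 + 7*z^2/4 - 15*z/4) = 2*(2*z + 3)/(z*(4*z - 5))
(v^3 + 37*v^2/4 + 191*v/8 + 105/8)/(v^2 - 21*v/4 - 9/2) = (2*v^2 + 17*v + 35)/(2*(v - 6))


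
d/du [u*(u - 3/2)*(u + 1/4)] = 3*u^2 - 5*u/2 - 3/8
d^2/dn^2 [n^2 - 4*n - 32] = 2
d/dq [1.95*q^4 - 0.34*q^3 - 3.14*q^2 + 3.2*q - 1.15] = 7.8*q^3 - 1.02*q^2 - 6.28*q + 3.2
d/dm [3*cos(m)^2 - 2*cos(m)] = 2*(1 - 3*cos(m))*sin(m)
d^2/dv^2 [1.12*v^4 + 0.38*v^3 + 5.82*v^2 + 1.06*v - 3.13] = 13.44*v^2 + 2.28*v + 11.64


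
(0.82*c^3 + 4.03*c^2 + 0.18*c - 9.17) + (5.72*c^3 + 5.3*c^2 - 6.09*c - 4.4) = 6.54*c^3 + 9.33*c^2 - 5.91*c - 13.57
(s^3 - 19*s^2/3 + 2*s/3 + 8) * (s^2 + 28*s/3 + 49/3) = s^5 + 3*s^4 - 379*s^3/9 - 803*s^2/9 + 770*s/9 + 392/3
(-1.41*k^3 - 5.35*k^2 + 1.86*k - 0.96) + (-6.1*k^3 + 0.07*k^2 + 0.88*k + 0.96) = -7.51*k^3 - 5.28*k^2 + 2.74*k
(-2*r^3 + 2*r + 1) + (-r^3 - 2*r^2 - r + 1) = -3*r^3 - 2*r^2 + r + 2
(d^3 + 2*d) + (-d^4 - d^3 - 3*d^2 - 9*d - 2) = -d^4 - 3*d^2 - 7*d - 2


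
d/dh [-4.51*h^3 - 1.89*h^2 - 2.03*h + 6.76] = -13.53*h^2 - 3.78*h - 2.03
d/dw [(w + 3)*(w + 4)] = 2*w + 7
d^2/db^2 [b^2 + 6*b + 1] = 2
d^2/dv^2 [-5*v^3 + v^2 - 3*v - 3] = 2 - 30*v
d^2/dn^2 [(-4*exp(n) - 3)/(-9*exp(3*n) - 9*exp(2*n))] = (16*exp(3*n) + 39*exp(2*n) + 37*exp(n) + 12)*exp(-2*n)/(9*(exp(3*n) + 3*exp(2*n) + 3*exp(n) + 1))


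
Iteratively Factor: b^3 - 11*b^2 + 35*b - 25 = (b - 5)*(b^2 - 6*b + 5) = (b - 5)^2*(b - 1)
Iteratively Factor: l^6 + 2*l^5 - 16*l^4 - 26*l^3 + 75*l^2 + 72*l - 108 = (l - 1)*(l^5 + 3*l^4 - 13*l^3 - 39*l^2 + 36*l + 108) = (l - 1)*(l + 3)*(l^4 - 13*l^2 + 36) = (l - 2)*(l - 1)*(l + 3)*(l^3 + 2*l^2 - 9*l - 18) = (l - 2)*(l - 1)*(l + 2)*(l + 3)*(l^2 - 9) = (l - 3)*(l - 2)*(l - 1)*(l + 2)*(l + 3)*(l + 3)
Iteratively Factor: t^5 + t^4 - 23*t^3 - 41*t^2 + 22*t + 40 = (t + 2)*(t^4 - t^3 - 21*t^2 + t + 20) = (t + 1)*(t + 2)*(t^3 - 2*t^2 - 19*t + 20) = (t - 1)*(t + 1)*(t + 2)*(t^2 - t - 20) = (t - 5)*(t - 1)*(t + 1)*(t + 2)*(t + 4)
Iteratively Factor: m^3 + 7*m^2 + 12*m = (m + 3)*(m^2 + 4*m) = m*(m + 3)*(m + 4)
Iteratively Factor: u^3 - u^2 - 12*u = (u + 3)*(u^2 - 4*u) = u*(u + 3)*(u - 4)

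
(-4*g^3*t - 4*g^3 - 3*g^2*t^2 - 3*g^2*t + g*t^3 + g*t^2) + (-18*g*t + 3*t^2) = -4*g^3*t - 4*g^3 - 3*g^2*t^2 - 3*g^2*t + g*t^3 + g*t^2 - 18*g*t + 3*t^2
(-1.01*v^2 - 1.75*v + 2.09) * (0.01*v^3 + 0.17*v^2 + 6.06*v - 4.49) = -0.0101*v^5 - 0.1892*v^4 - 6.3972*v^3 - 5.7148*v^2 + 20.5229*v - 9.3841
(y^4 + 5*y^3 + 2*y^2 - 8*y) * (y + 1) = y^5 + 6*y^4 + 7*y^3 - 6*y^2 - 8*y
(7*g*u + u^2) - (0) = 7*g*u + u^2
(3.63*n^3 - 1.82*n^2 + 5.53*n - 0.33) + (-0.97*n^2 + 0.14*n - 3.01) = 3.63*n^3 - 2.79*n^2 + 5.67*n - 3.34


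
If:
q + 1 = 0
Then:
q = -1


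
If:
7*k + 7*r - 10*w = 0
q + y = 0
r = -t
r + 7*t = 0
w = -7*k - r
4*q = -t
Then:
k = 0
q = 0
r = 0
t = 0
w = 0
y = 0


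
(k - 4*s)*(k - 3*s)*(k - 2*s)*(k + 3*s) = k^4 - 6*k^3*s - k^2*s^2 + 54*k*s^3 - 72*s^4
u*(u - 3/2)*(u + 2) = u^3 + u^2/2 - 3*u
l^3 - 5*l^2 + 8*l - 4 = (l - 2)^2*(l - 1)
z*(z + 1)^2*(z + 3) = z^4 + 5*z^3 + 7*z^2 + 3*z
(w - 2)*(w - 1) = w^2 - 3*w + 2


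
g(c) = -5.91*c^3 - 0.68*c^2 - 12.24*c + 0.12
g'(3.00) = -175.89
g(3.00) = -202.29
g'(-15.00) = -3981.09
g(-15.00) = 19976.97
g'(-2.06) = -84.68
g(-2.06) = 74.11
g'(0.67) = -21.11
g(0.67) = -10.16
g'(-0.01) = -12.23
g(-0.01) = 0.24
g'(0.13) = -12.72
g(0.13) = -1.50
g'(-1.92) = -74.99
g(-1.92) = 62.94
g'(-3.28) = -198.53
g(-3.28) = 241.50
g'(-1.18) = -35.32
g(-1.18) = 23.33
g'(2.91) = -166.34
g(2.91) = -186.89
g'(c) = -17.73*c^2 - 1.36*c - 12.24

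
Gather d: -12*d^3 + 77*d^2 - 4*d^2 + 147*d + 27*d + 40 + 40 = -12*d^3 + 73*d^2 + 174*d + 80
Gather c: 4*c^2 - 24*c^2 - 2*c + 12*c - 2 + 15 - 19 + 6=-20*c^2 + 10*c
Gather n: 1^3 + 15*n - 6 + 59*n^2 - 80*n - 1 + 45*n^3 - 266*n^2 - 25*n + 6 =45*n^3 - 207*n^2 - 90*n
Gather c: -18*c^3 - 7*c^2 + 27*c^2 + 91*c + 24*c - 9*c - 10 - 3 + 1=-18*c^3 + 20*c^2 + 106*c - 12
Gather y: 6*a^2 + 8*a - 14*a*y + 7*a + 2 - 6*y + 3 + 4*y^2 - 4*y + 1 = 6*a^2 + 15*a + 4*y^2 + y*(-14*a - 10) + 6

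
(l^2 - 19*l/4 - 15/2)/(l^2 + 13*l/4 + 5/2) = (l - 6)/(l + 2)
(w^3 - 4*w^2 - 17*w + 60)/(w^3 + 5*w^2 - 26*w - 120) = (w - 3)/(w + 6)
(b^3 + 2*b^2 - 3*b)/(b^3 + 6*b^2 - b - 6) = b*(b + 3)/(b^2 + 7*b + 6)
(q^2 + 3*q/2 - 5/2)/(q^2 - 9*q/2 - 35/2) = (q - 1)/(q - 7)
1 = 1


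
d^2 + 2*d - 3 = (d - 1)*(d + 3)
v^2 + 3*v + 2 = (v + 1)*(v + 2)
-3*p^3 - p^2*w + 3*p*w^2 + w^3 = (-p + w)*(p + w)*(3*p + w)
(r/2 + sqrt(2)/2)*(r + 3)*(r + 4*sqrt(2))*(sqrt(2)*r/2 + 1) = sqrt(2)*r^4/4 + 3*sqrt(2)*r^3/4 + 3*r^3 + 9*sqrt(2)*r^2/2 + 9*r^2 + 4*r + 27*sqrt(2)*r/2 + 12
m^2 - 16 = (m - 4)*(m + 4)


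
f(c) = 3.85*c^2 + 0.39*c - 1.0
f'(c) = 7.7*c + 0.39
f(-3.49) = 44.53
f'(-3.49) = -26.48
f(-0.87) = 1.57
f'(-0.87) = -6.31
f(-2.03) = 14.07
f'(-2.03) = -15.24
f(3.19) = 39.42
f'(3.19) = 24.95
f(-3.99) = 58.74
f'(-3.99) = -30.33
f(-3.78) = 52.54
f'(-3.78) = -28.72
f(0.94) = 2.77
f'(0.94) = 7.63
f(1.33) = 6.33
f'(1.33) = 10.63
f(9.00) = 314.36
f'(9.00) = 69.69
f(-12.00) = 548.72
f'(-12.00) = -92.01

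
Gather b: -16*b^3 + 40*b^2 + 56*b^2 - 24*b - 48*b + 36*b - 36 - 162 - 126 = -16*b^3 + 96*b^2 - 36*b - 324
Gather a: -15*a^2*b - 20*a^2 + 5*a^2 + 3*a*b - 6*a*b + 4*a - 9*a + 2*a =a^2*(-15*b - 15) + a*(-3*b - 3)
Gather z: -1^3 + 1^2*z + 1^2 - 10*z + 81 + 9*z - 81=0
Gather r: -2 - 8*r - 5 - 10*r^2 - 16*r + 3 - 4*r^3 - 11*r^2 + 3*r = -4*r^3 - 21*r^2 - 21*r - 4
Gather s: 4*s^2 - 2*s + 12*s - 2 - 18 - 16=4*s^2 + 10*s - 36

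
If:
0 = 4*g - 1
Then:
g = 1/4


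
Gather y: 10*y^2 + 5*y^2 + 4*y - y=15*y^2 + 3*y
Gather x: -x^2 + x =-x^2 + x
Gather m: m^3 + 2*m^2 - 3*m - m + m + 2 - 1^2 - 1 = m^3 + 2*m^2 - 3*m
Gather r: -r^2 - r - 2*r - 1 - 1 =-r^2 - 3*r - 2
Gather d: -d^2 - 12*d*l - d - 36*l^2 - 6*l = -d^2 + d*(-12*l - 1) - 36*l^2 - 6*l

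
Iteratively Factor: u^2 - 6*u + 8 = (u - 2)*(u - 4)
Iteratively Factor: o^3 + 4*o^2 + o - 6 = (o + 2)*(o^2 + 2*o - 3) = (o - 1)*(o + 2)*(o + 3)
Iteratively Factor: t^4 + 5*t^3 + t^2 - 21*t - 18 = (t - 2)*(t^3 + 7*t^2 + 15*t + 9) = (t - 2)*(t + 1)*(t^2 + 6*t + 9) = (t - 2)*(t + 1)*(t + 3)*(t + 3)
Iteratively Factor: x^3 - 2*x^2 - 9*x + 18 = (x - 2)*(x^2 - 9) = (x - 3)*(x - 2)*(x + 3)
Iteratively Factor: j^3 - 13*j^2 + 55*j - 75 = (j - 5)*(j^2 - 8*j + 15) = (j - 5)^2*(j - 3)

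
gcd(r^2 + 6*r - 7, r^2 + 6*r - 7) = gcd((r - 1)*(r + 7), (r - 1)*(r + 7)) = r^2 + 6*r - 7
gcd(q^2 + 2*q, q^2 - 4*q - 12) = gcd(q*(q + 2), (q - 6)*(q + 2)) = q + 2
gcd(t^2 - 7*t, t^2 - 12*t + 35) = t - 7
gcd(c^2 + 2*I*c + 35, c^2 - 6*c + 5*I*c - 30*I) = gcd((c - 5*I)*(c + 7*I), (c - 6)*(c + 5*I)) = 1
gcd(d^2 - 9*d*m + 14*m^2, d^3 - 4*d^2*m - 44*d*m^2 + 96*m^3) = d - 2*m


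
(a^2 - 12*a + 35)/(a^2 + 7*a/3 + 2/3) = 3*(a^2 - 12*a + 35)/(3*a^2 + 7*a + 2)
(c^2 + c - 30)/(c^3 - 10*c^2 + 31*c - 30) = (c + 6)/(c^2 - 5*c + 6)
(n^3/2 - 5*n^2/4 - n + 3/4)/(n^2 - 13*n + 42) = (2*n^3 - 5*n^2 - 4*n + 3)/(4*(n^2 - 13*n + 42))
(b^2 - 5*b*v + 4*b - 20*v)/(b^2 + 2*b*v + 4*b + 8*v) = (b - 5*v)/(b + 2*v)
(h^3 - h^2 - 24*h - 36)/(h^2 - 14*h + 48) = (h^2 + 5*h + 6)/(h - 8)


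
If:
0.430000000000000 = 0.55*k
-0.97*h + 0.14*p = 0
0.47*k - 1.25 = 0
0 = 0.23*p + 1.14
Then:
No Solution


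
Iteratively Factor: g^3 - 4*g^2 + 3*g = (g - 1)*(g^2 - 3*g) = (g - 3)*(g - 1)*(g)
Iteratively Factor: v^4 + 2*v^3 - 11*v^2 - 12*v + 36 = (v + 3)*(v^3 - v^2 - 8*v + 12) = (v - 2)*(v + 3)*(v^2 + v - 6) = (v - 2)^2*(v + 3)*(v + 3)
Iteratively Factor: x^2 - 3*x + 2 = (x - 1)*(x - 2)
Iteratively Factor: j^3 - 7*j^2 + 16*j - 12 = (j - 3)*(j^2 - 4*j + 4) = (j - 3)*(j - 2)*(j - 2)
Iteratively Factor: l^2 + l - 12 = (l - 3)*(l + 4)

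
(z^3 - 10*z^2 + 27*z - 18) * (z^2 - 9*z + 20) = z^5 - 19*z^4 + 137*z^3 - 461*z^2 + 702*z - 360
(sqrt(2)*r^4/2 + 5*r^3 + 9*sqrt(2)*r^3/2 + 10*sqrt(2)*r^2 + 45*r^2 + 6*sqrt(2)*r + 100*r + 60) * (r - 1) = sqrt(2)*r^5/2 + 5*r^4 + 4*sqrt(2)*r^4 + 11*sqrt(2)*r^3/2 + 40*r^3 - 4*sqrt(2)*r^2 + 55*r^2 - 40*r - 6*sqrt(2)*r - 60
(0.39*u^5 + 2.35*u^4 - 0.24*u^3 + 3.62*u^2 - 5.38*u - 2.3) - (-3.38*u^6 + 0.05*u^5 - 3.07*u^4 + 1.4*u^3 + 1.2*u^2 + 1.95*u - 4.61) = 3.38*u^6 + 0.34*u^5 + 5.42*u^4 - 1.64*u^3 + 2.42*u^2 - 7.33*u + 2.31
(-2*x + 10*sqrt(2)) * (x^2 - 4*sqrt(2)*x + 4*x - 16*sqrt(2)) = -2*x^3 - 8*x^2 + 18*sqrt(2)*x^2 - 80*x + 72*sqrt(2)*x - 320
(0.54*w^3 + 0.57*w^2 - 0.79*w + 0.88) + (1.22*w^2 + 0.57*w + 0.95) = 0.54*w^3 + 1.79*w^2 - 0.22*w + 1.83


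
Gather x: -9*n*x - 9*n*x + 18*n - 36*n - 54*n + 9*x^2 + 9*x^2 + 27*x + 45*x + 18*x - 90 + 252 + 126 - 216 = -72*n + 18*x^2 + x*(90 - 18*n) + 72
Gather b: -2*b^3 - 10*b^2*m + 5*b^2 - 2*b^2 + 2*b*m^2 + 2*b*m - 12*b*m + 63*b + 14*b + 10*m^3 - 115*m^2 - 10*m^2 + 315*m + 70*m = -2*b^3 + b^2*(3 - 10*m) + b*(2*m^2 - 10*m + 77) + 10*m^3 - 125*m^2 + 385*m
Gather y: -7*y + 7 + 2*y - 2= 5 - 5*y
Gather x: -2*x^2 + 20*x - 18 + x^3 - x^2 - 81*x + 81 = x^3 - 3*x^2 - 61*x + 63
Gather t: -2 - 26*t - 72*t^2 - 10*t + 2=-72*t^2 - 36*t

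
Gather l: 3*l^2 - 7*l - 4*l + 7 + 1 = 3*l^2 - 11*l + 8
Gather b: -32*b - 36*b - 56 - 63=-68*b - 119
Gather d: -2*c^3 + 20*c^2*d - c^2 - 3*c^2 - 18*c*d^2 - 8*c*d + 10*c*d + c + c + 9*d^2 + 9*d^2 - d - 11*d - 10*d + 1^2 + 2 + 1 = -2*c^3 - 4*c^2 + 2*c + d^2*(18 - 18*c) + d*(20*c^2 + 2*c - 22) + 4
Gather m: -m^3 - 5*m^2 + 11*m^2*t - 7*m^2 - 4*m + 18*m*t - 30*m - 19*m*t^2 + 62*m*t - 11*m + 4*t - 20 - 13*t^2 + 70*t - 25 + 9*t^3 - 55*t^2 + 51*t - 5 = -m^3 + m^2*(11*t - 12) + m*(-19*t^2 + 80*t - 45) + 9*t^3 - 68*t^2 + 125*t - 50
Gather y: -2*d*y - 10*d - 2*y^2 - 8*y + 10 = -10*d - 2*y^2 + y*(-2*d - 8) + 10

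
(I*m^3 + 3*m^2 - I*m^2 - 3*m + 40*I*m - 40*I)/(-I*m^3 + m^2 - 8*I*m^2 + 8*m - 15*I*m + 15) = (-m^3 + m^2*(1 + 3*I) - m*(40 + 3*I) + 40)/(m^3 + m^2*(8 + I) + m*(15 + 8*I) + 15*I)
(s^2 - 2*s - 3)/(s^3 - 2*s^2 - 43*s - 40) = (s - 3)/(s^2 - 3*s - 40)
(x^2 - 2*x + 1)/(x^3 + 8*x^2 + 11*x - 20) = (x - 1)/(x^2 + 9*x + 20)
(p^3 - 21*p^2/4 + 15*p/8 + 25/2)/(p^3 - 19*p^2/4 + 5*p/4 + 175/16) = 2*(p - 4)/(2*p - 7)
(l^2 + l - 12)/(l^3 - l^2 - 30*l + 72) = (l + 4)/(l^2 + 2*l - 24)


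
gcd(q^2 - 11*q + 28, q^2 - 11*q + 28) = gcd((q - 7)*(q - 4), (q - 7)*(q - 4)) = q^2 - 11*q + 28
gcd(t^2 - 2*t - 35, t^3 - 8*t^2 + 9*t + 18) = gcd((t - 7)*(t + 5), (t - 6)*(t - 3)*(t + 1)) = 1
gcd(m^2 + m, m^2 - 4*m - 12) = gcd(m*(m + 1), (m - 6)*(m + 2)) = 1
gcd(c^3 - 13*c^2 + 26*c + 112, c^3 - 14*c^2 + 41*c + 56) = c^2 - 15*c + 56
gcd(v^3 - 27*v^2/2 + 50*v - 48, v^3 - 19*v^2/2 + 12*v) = v^2 - 19*v/2 + 12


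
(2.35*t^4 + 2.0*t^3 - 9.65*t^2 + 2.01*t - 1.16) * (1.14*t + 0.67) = 2.679*t^5 + 3.8545*t^4 - 9.661*t^3 - 4.1741*t^2 + 0.0243000000000002*t - 0.7772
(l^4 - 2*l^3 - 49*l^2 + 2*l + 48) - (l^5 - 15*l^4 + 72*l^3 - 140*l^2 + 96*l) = -l^5 + 16*l^4 - 74*l^3 + 91*l^2 - 94*l + 48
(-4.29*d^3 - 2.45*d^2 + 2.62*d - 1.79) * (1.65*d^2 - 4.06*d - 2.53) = -7.0785*d^5 + 13.3749*d^4 + 25.1237*d^3 - 7.3922*d^2 + 0.6388*d + 4.5287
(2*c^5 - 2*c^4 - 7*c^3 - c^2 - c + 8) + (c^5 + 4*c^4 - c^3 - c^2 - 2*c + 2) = 3*c^5 + 2*c^4 - 8*c^3 - 2*c^2 - 3*c + 10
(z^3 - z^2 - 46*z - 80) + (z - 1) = z^3 - z^2 - 45*z - 81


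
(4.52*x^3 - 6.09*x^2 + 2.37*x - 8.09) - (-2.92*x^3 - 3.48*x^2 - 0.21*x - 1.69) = 7.44*x^3 - 2.61*x^2 + 2.58*x - 6.4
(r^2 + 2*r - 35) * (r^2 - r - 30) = r^4 + r^3 - 67*r^2 - 25*r + 1050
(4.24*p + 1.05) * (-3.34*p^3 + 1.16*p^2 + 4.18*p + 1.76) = -14.1616*p^4 + 1.4114*p^3 + 18.9412*p^2 + 11.8514*p + 1.848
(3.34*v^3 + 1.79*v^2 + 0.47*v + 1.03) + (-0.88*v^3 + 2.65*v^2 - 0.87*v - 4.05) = 2.46*v^3 + 4.44*v^2 - 0.4*v - 3.02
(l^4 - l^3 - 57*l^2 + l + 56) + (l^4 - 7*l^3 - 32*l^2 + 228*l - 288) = 2*l^4 - 8*l^3 - 89*l^2 + 229*l - 232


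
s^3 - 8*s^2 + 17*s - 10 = (s - 5)*(s - 2)*(s - 1)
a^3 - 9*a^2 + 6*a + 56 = (a - 7)*(a - 4)*(a + 2)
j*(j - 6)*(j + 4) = j^3 - 2*j^2 - 24*j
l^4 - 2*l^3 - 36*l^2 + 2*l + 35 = (l - 7)*(l - 1)*(l + 1)*(l + 5)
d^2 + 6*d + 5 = (d + 1)*(d + 5)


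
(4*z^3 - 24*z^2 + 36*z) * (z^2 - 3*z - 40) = 4*z^5 - 36*z^4 - 52*z^3 + 852*z^2 - 1440*z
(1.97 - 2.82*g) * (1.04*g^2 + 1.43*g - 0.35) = -2.9328*g^3 - 1.9838*g^2 + 3.8041*g - 0.6895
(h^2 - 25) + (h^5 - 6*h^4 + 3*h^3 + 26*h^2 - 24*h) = h^5 - 6*h^4 + 3*h^3 + 27*h^2 - 24*h - 25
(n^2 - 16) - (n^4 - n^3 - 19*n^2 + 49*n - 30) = -n^4 + n^3 + 20*n^2 - 49*n + 14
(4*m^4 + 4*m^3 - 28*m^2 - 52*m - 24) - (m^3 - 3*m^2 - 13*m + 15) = 4*m^4 + 3*m^3 - 25*m^2 - 39*m - 39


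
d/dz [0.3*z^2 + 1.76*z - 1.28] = 0.6*z + 1.76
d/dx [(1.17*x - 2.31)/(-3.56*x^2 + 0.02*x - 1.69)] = (4.1652*x^2 - 16.4472*x - 1.9311)/(12.6736*x^4 - 0.1424*x^3 + 12.0332*x^2 - 0.0676*x + 2.8561)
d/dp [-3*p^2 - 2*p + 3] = -6*p - 2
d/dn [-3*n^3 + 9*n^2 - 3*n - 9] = -9*n^2 + 18*n - 3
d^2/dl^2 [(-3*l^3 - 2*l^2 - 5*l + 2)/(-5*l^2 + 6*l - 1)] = 4*(139*l^3 - 117*l^2 + 57*l - 15)/(125*l^6 - 450*l^5 + 615*l^4 - 396*l^3 + 123*l^2 - 18*l + 1)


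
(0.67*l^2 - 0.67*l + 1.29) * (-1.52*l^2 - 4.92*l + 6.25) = -1.0184*l^4 - 2.278*l^3 + 5.5231*l^2 - 10.5343*l + 8.0625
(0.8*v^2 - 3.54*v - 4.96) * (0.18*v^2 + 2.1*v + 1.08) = 0.144*v^4 + 1.0428*v^3 - 7.4628*v^2 - 14.2392*v - 5.3568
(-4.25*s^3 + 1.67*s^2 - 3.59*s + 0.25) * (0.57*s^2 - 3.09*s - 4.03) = -2.4225*s^5 + 14.0844*s^4 + 9.9209*s^3 + 4.5055*s^2 + 13.6952*s - 1.0075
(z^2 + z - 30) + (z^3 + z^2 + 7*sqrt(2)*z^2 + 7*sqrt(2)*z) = z^3 + 2*z^2 + 7*sqrt(2)*z^2 + z + 7*sqrt(2)*z - 30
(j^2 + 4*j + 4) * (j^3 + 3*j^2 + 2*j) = j^5 + 7*j^4 + 18*j^3 + 20*j^2 + 8*j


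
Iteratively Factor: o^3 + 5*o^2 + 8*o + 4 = (o + 1)*(o^2 + 4*o + 4) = (o + 1)*(o + 2)*(o + 2)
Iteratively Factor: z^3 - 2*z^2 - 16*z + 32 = (z - 4)*(z^2 + 2*z - 8) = (z - 4)*(z - 2)*(z + 4)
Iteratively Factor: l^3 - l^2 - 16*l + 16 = (l - 4)*(l^2 + 3*l - 4) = (l - 4)*(l + 4)*(l - 1)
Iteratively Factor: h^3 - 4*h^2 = (h - 4)*(h^2) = h*(h - 4)*(h)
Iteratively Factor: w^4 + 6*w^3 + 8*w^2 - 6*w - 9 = (w + 3)*(w^3 + 3*w^2 - w - 3) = (w - 1)*(w + 3)*(w^2 + 4*w + 3) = (w - 1)*(w + 1)*(w + 3)*(w + 3)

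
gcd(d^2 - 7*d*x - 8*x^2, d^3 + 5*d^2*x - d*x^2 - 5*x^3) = d + x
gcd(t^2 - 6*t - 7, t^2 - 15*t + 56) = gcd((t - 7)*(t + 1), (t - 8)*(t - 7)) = t - 7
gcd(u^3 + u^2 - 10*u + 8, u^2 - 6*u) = 1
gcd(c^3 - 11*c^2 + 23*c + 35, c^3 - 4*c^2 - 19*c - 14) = c^2 - 6*c - 7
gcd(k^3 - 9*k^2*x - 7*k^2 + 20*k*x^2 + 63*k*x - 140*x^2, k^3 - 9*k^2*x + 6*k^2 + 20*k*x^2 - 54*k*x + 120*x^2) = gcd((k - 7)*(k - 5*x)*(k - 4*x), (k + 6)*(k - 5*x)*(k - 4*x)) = k^2 - 9*k*x + 20*x^2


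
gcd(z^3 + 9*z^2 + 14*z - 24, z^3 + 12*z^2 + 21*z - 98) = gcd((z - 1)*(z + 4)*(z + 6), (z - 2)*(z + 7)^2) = 1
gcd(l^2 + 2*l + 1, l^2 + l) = l + 1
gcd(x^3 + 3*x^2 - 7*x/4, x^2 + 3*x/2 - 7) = x + 7/2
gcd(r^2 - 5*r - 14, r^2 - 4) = r + 2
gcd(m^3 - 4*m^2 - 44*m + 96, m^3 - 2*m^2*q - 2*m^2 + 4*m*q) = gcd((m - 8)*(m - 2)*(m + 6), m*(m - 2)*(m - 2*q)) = m - 2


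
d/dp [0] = 0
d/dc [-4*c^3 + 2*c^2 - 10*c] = -12*c^2 + 4*c - 10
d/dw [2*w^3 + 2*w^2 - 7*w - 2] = 6*w^2 + 4*w - 7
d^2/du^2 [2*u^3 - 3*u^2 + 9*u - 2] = 12*u - 6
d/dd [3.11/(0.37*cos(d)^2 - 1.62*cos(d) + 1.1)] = (2.3014*cos(d) - 5.0382)*sin(d)/(0.37*cos(d)^2 - 1.62*cos(d) + 1.1)^2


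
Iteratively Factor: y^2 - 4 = (y + 2)*(y - 2)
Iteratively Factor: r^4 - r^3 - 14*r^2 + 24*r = (r - 3)*(r^3 + 2*r^2 - 8*r) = (r - 3)*(r - 2)*(r^2 + 4*r) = r*(r - 3)*(r - 2)*(r + 4)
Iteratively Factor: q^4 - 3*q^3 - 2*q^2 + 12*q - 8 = (q - 2)*(q^3 - q^2 - 4*q + 4) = (q - 2)*(q + 2)*(q^2 - 3*q + 2) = (q - 2)^2*(q + 2)*(q - 1)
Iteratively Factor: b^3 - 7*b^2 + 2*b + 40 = (b - 5)*(b^2 - 2*b - 8) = (b - 5)*(b - 4)*(b + 2)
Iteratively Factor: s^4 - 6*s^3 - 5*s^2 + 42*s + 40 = (s - 4)*(s^3 - 2*s^2 - 13*s - 10) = (s - 4)*(s + 2)*(s^2 - 4*s - 5) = (s - 5)*(s - 4)*(s + 2)*(s + 1)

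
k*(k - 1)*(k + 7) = k^3 + 6*k^2 - 7*k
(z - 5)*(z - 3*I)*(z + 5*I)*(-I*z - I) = -I*z^4 + 2*z^3 + 4*I*z^3 - 8*z^2 - 10*I*z^2 - 10*z + 60*I*z + 75*I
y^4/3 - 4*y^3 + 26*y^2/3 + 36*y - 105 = (y/3 + 1)*(y - 7)*(y - 5)*(y - 3)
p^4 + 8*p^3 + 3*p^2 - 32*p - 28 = (p - 2)*(p + 1)*(p + 2)*(p + 7)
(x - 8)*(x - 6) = x^2 - 14*x + 48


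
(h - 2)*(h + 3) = h^2 + h - 6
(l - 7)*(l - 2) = l^2 - 9*l + 14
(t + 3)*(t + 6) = t^2 + 9*t + 18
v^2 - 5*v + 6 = (v - 3)*(v - 2)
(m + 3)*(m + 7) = m^2 + 10*m + 21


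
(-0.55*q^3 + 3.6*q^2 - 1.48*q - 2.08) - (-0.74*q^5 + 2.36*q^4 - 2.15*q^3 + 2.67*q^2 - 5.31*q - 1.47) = 0.74*q^5 - 2.36*q^4 + 1.6*q^3 + 0.93*q^2 + 3.83*q - 0.61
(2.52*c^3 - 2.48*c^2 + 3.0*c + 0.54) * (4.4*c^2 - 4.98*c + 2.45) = 11.088*c^5 - 23.4616*c^4 + 31.7244*c^3 - 18.64*c^2 + 4.6608*c + 1.323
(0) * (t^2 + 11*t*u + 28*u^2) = 0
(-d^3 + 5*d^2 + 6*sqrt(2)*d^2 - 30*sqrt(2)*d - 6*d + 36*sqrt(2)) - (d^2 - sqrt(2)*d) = -d^3 + 4*d^2 + 6*sqrt(2)*d^2 - 29*sqrt(2)*d - 6*d + 36*sqrt(2)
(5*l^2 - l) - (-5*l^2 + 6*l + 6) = 10*l^2 - 7*l - 6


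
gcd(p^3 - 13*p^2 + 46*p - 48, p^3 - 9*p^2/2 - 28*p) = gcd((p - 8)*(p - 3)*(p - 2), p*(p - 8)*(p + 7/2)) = p - 8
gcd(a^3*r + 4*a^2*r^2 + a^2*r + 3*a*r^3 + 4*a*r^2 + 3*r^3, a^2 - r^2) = a + r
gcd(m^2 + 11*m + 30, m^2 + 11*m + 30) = m^2 + 11*m + 30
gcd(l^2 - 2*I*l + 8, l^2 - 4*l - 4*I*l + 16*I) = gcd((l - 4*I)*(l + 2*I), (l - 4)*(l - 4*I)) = l - 4*I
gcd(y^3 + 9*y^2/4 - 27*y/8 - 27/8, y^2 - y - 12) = y + 3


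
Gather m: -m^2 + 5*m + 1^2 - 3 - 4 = -m^2 + 5*m - 6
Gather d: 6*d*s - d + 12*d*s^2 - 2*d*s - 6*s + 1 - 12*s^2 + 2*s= d*(12*s^2 + 4*s - 1) - 12*s^2 - 4*s + 1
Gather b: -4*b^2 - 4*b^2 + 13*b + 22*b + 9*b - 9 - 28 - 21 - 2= -8*b^2 + 44*b - 60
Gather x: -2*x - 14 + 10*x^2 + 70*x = 10*x^2 + 68*x - 14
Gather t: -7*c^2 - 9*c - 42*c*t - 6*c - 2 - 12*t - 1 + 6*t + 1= -7*c^2 - 15*c + t*(-42*c - 6) - 2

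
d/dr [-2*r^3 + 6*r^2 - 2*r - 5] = -6*r^2 + 12*r - 2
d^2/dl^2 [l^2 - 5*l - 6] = 2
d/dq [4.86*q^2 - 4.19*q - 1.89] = 9.72*q - 4.19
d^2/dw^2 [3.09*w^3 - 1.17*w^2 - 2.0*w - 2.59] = 18.54*w - 2.34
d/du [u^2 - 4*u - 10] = 2*u - 4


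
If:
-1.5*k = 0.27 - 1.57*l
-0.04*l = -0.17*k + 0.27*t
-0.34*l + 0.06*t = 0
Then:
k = -0.20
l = -0.02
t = -0.12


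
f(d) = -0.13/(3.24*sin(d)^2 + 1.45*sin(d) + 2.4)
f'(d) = -0.13*(-6.48*sin(d)*cos(d) - 1.45*cos(d))/(3.24*sin(d)^2 + 1.45*sin(d) + 2.4)^2 = (0.8424*sin(d) + 0.1885)*cos(d)/(3.24*sin(d)^2 + 1.45*sin(d) + 2.4)^2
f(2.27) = -0.02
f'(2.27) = -0.02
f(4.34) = -0.03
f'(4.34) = 0.01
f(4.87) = -0.03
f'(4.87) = -0.01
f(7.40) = -0.02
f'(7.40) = 0.01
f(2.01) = -0.02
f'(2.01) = -0.01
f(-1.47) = -0.03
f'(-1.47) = -0.00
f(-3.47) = -0.04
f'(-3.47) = -0.04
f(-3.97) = -0.02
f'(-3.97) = -0.02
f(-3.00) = -0.06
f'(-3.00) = -0.01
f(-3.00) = -0.06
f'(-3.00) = -0.01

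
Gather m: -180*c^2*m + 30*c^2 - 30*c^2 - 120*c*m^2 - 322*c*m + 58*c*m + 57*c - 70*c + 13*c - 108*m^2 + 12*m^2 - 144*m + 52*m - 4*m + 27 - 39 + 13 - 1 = m^2*(-120*c - 96) + m*(-180*c^2 - 264*c - 96)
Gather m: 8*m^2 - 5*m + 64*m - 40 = 8*m^2 + 59*m - 40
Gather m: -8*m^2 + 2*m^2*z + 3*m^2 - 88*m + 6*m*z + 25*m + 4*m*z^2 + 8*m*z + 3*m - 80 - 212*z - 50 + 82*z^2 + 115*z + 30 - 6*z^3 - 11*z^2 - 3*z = m^2*(2*z - 5) + m*(4*z^2 + 14*z - 60) - 6*z^3 + 71*z^2 - 100*z - 100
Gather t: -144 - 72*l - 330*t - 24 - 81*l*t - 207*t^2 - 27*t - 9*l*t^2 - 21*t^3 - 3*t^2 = -72*l - 21*t^3 + t^2*(-9*l - 210) + t*(-81*l - 357) - 168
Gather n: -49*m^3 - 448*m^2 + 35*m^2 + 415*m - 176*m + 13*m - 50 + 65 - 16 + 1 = -49*m^3 - 413*m^2 + 252*m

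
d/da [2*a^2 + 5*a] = 4*a + 5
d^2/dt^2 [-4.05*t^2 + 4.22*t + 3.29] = -8.10000000000000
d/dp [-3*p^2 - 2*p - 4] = -6*p - 2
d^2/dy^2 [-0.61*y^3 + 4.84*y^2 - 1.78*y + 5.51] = 9.68 - 3.66*y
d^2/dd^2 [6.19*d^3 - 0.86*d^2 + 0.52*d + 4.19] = 37.14*d - 1.72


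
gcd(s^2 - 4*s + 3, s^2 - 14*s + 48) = 1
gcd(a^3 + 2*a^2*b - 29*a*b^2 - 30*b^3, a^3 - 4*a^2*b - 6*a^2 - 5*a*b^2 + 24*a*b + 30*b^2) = a^2 - 4*a*b - 5*b^2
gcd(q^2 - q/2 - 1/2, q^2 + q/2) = q + 1/2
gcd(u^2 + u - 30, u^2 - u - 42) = u + 6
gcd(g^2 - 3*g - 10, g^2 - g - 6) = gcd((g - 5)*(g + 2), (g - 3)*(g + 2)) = g + 2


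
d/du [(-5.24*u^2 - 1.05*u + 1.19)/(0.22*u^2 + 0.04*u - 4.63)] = (0.0214*u^2 + 47.9988*u + 4.8139)/(0.0484*u^4 + 0.0176*u^3 - 2.0356*u^2 - 0.3704*u + 21.4369)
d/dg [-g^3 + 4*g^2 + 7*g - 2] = -3*g^2 + 8*g + 7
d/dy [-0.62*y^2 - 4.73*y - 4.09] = -1.24*y - 4.73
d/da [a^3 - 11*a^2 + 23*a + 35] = 3*a^2 - 22*a + 23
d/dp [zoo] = 0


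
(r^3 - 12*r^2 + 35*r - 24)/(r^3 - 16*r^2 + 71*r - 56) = (r - 3)/(r - 7)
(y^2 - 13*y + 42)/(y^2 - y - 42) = (y - 6)/(y + 6)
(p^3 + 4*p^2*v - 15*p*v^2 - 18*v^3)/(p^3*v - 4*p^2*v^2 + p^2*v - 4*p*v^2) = (p^3 + 4*p^2*v - 15*p*v^2 - 18*v^3)/(p*v*(p^2 - 4*p*v + p - 4*v))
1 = 1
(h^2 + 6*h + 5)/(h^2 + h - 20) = (h + 1)/(h - 4)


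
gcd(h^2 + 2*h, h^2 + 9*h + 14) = h + 2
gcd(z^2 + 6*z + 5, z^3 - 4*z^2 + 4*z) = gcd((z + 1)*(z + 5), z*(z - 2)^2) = 1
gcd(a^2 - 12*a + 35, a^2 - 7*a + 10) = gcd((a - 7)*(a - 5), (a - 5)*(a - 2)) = a - 5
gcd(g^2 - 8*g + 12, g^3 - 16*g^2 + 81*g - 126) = g - 6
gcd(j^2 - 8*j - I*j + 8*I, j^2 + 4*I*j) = 1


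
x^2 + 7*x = x*(x + 7)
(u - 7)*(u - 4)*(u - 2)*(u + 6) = u^4 - 7*u^3 - 28*u^2 + 244*u - 336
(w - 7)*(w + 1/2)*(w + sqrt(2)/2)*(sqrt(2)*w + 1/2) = sqrt(2)*w^4 - 13*sqrt(2)*w^3/2 + 3*w^3/2 - 39*w^2/4 - 13*sqrt(2)*w^2/4 - 21*w/4 - 13*sqrt(2)*w/8 - 7*sqrt(2)/8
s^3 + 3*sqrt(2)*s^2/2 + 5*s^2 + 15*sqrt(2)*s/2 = s*(s + 5)*(s + 3*sqrt(2)/2)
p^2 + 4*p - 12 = (p - 2)*(p + 6)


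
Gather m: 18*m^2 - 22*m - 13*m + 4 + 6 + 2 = 18*m^2 - 35*m + 12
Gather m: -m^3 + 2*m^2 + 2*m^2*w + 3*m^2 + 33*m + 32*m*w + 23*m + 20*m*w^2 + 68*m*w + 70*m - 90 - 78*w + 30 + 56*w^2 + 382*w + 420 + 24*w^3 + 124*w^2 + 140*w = -m^3 + m^2*(2*w + 5) + m*(20*w^2 + 100*w + 126) + 24*w^3 + 180*w^2 + 444*w + 360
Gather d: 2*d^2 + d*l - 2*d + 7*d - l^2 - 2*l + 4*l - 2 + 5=2*d^2 + d*(l + 5) - l^2 + 2*l + 3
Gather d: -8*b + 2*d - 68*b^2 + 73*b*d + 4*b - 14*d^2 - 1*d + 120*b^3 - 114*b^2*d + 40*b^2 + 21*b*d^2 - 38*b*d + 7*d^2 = 120*b^3 - 28*b^2 - 4*b + d^2*(21*b - 7) + d*(-114*b^2 + 35*b + 1)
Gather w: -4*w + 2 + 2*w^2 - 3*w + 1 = 2*w^2 - 7*w + 3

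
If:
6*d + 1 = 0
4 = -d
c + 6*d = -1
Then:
No Solution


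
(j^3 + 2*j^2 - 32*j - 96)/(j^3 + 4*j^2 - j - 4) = (j^2 - 2*j - 24)/(j^2 - 1)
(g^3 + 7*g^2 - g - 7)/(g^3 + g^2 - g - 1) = (g + 7)/(g + 1)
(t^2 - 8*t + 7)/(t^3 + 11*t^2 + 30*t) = (t^2 - 8*t + 7)/(t*(t^2 + 11*t + 30))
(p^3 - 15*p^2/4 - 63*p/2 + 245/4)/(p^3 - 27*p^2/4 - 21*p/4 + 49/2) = (p + 5)/(p + 2)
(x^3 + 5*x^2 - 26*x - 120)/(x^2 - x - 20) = x + 6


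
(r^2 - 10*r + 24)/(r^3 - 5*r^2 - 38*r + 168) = (r - 6)/(r^2 - r - 42)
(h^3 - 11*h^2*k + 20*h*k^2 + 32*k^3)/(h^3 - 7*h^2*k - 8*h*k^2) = (h - 4*k)/h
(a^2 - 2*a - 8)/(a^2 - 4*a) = (a + 2)/a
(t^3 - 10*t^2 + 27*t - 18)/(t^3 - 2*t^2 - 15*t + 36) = (t^2 - 7*t + 6)/(t^2 + t - 12)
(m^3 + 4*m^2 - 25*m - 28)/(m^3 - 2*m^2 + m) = (m^3 + 4*m^2 - 25*m - 28)/(m*(m^2 - 2*m + 1))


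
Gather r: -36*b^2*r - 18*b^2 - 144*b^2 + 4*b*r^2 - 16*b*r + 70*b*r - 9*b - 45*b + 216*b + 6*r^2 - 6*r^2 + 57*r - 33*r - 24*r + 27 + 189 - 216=-162*b^2 + 4*b*r^2 + 162*b + r*(-36*b^2 + 54*b)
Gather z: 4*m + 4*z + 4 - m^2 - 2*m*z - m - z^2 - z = -m^2 + 3*m - z^2 + z*(3 - 2*m) + 4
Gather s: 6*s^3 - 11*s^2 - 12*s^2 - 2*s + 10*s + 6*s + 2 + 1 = 6*s^3 - 23*s^2 + 14*s + 3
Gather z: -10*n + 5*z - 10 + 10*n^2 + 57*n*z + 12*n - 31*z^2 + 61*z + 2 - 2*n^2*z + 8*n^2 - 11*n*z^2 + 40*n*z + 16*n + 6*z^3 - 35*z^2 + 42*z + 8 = 18*n^2 + 18*n + 6*z^3 + z^2*(-11*n - 66) + z*(-2*n^2 + 97*n + 108)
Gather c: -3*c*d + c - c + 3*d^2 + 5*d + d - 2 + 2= -3*c*d + 3*d^2 + 6*d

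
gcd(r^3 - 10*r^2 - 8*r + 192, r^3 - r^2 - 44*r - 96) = r^2 - 4*r - 32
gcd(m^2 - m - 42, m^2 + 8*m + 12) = m + 6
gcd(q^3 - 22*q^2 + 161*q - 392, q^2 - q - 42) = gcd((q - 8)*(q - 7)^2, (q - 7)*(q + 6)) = q - 7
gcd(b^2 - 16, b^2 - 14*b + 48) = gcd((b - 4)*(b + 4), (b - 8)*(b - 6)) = 1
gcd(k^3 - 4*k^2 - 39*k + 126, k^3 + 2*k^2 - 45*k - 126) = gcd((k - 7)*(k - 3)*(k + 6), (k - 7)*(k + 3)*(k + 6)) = k^2 - k - 42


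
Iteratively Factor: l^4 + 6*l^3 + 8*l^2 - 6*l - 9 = (l + 1)*(l^3 + 5*l^2 + 3*l - 9) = (l + 1)*(l + 3)*(l^2 + 2*l - 3) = (l - 1)*(l + 1)*(l + 3)*(l + 3)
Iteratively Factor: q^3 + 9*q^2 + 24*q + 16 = (q + 4)*(q^2 + 5*q + 4) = (q + 1)*(q + 4)*(q + 4)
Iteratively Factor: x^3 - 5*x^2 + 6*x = (x)*(x^2 - 5*x + 6) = x*(x - 3)*(x - 2)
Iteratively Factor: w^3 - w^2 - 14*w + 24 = (w + 4)*(w^2 - 5*w + 6) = (w - 2)*(w + 4)*(w - 3)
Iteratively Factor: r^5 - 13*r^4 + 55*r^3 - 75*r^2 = (r)*(r^4 - 13*r^3 + 55*r^2 - 75*r) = r*(r - 5)*(r^3 - 8*r^2 + 15*r) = r*(r - 5)*(r - 3)*(r^2 - 5*r) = r^2*(r - 5)*(r - 3)*(r - 5)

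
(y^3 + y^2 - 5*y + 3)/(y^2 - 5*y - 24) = (y^2 - 2*y + 1)/(y - 8)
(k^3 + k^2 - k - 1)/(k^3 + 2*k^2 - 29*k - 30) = (k^2 - 1)/(k^2 + k - 30)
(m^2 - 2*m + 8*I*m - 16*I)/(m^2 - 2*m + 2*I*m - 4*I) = (m + 8*I)/(m + 2*I)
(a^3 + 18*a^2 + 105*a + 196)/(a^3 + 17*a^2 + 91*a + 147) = (a + 4)/(a + 3)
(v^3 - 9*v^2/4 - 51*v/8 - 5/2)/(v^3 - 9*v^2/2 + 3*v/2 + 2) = (v + 5/4)/(v - 1)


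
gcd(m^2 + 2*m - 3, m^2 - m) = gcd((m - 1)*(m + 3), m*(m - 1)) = m - 1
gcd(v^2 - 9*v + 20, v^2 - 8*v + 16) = v - 4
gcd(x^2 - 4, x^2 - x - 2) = x - 2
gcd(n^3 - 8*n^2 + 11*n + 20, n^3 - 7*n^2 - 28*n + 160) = n - 4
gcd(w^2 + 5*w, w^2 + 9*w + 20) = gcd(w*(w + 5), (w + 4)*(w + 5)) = w + 5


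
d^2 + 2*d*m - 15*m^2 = (d - 3*m)*(d + 5*m)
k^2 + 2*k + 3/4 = (k + 1/2)*(k + 3/2)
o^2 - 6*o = o*(o - 6)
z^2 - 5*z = z*(z - 5)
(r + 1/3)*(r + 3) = r^2 + 10*r/3 + 1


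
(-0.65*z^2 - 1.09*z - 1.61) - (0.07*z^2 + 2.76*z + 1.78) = -0.72*z^2 - 3.85*z - 3.39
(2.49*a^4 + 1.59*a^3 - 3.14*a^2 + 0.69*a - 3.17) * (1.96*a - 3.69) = 4.8804*a^5 - 6.0717*a^4 - 12.0215*a^3 + 12.939*a^2 - 8.7593*a + 11.6973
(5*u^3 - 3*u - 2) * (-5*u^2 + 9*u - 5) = -25*u^5 + 45*u^4 - 10*u^3 - 17*u^2 - 3*u + 10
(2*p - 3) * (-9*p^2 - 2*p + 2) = -18*p^3 + 23*p^2 + 10*p - 6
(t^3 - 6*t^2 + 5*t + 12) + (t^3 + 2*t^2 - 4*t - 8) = 2*t^3 - 4*t^2 + t + 4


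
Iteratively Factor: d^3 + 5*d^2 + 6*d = (d)*(d^2 + 5*d + 6) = d*(d + 3)*(d + 2)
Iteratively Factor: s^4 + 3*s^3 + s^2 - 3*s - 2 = (s + 1)*(s^3 + 2*s^2 - s - 2) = (s + 1)^2*(s^2 + s - 2) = (s + 1)^2*(s + 2)*(s - 1)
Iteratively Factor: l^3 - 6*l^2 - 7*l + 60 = (l - 4)*(l^2 - 2*l - 15) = (l - 4)*(l + 3)*(l - 5)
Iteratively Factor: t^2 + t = (t + 1)*(t)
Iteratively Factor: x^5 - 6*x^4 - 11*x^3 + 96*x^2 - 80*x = (x + 4)*(x^4 - 10*x^3 + 29*x^2 - 20*x) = (x - 1)*(x + 4)*(x^3 - 9*x^2 + 20*x) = (x - 4)*(x - 1)*(x + 4)*(x^2 - 5*x) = (x - 5)*(x - 4)*(x - 1)*(x + 4)*(x)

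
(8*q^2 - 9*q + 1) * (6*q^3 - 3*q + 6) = 48*q^5 - 54*q^4 - 18*q^3 + 75*q^2 - 57*q + 6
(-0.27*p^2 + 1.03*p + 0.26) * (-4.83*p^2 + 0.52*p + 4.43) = 1.3041*p^4 - 5.1153*p^3 - 1.9163*p^2 + 4.6981*p + 1.1518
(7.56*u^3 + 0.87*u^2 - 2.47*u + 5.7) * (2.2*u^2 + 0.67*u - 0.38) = 16.632*u^5 + 6.9792*u^4 - 7.7239*u^3 + 10.5545*u^2 + 4.7576*u - 2.166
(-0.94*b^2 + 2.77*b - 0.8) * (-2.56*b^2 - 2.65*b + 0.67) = 2.4064*b^4 - 4.6002*b^3 - 5.9223*b^2 + 3.9759*b - 0.536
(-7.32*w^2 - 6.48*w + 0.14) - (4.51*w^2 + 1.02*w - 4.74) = -11.83*w^2 - 7.5*w + 4.88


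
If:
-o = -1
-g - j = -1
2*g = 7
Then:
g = 7/2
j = -5/2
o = 1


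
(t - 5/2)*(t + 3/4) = t^2 - 7*t/4 - 15/8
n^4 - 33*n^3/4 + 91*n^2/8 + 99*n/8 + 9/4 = (n - 6)*(n - 3)*(n + 1/4)*(n + 1/2)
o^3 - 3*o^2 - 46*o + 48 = (o - 8)*(o - 1)*(o + 6)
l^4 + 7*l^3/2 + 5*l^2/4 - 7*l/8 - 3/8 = (l - 1/2)*(l + 1/2)^2*(l + 3)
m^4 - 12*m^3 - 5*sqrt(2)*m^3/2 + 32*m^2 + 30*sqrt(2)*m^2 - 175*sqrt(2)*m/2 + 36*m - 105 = (m - 7)*(m - 5)*(m - 3*sqrt(2))*(m + sqrt(2)/2)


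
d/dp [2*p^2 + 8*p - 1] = 4*p + 8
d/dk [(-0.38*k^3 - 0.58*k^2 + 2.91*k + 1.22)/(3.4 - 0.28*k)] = (0.2128*k^3 - 3.7136*k^2 - 3.944*k + 10.2356)/(0.0784*k^2 - 1.904*k + 11.56)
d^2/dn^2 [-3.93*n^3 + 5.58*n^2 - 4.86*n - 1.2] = 11.16 - 23.58*n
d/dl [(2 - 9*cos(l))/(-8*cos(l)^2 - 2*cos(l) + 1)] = (72*cos(l)^2 - 32*cos(l) + 5)*sin(l)/((2*cos(l) + 1)^2*(4*cos(l) - 1)^2)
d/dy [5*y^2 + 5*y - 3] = 10*y + 5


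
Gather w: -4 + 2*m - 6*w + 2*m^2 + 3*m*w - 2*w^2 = 2*m^2 + 2*m - 2*w^2 + w*(3*m - 6) - 4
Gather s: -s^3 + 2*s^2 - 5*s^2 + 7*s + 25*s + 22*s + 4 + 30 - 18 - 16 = -s^3 - 3*s^2 + 54*s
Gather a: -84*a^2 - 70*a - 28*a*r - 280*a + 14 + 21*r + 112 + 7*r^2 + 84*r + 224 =-84*a^2 + a*(-28*r - 350) + 7*r^2 + 105*r + 350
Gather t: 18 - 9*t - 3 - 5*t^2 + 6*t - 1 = -5*t^2 - 3*t + 14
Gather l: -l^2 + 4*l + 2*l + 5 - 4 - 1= -l^2 + 6*l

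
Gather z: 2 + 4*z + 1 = 4*z + 3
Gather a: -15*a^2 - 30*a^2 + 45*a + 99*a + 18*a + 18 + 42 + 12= -45*a^2 + 162*a + 72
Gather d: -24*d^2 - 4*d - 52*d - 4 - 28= -24*d^2 - 56*d - 32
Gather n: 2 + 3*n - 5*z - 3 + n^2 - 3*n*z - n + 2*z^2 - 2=n^2 + n*(2 - 3*z) + 2*z^2 - 5*z - 3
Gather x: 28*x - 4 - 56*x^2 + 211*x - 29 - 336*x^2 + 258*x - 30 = -392*x^2 + 497*x - 63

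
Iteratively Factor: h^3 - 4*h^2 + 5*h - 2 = (h - 1)*(h^2 - 3*h + 2) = (h - 1)^2*(h - 2)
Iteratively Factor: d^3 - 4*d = (d - 2)*(d^2 + 2*d) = d*(d - 2)*(d + 2)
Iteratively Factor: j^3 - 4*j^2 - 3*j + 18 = (j - 3)*(j^2 - j - 6) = (j - 3)^2*(j + 2)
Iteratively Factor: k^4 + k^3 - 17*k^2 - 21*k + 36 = (k - 1)*(k^3 + 2*k^2 - 15*k - 36) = (k - 1)*(k + 3)*(k^2 - k - 12) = (k - 1)*(k + 3)^2*(k - 4)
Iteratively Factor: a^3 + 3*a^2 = (a)*(a^2 + 3*a) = a^2*(a + 3)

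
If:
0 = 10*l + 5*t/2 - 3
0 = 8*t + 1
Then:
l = 53/160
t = -1/8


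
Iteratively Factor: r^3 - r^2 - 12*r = (r - 4)*(r^2 + 3*r) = (r - 4)*(r + 3)*(r)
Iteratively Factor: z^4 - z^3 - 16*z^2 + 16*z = (z - 4)*(z^3 + 3*z^2 - 4*z) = (z - 4)*(z - 1)*(z^2 + 4*z) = (z - 4)*(z - 1)*(z + 4)*(z)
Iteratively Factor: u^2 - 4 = (u - 2)*(u + 2)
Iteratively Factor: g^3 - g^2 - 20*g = (g)*(g^2 - g - 20) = g*(g - 5)*(g + 4)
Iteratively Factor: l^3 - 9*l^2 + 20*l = (l - 5)*(l^2 - 4*l) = l*(l - 5)*(l - 4)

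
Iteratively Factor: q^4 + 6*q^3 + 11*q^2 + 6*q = (q + 2)*(q^3 + 4*q^2 + 3*q) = (q + 1)*(q + 2)*(q^2 + 3*q) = q*(q + 1)*(q + 2)*(q + 3)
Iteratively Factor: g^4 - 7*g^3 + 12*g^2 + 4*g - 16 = (g - 2)*(g^3 - 5*g^2 + 2*g + 8) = (g - 4)*(g - 2)*(g^2 - g - 2) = (g - 4)*(g - 2)*(g + 1)*(g - 2)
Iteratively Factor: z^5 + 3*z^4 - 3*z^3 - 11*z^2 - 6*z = (z + 1)*(z^4 + 2*z^3 - 5*z^2 - 6*z) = (z - 2)*(z + 1)*(z^3 + 4*z^2 + 3*z) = (z - 2)*(z + 1)^2*(z^2 + 3*z) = (z - 2)*(z + 1)^2*(z + 3)*(z)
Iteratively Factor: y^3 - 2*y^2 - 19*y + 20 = (y - 5)*(y^2 + 3*y - 4) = (y - 5)*(y + 4)*(y - 1)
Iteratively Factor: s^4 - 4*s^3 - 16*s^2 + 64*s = (s - 4)*(s^3 - 16*s) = (s - 4)*(s + 4)*(s^2 - 4*s) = s*(s - 4)*(s + 4)*(s - 4)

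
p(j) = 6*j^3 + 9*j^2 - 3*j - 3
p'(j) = 18*j^2 + 18*j - 3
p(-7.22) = -1770.39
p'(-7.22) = 805.35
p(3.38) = 321.37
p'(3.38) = 263.48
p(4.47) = 699.31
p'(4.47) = 437.12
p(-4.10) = -252.94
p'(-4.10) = 225.78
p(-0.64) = 1.03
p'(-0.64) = -7.15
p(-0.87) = 2.47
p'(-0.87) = -5.04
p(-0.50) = 0.00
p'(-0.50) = -7.50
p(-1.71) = -1.55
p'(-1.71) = 18.85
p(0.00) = -3.00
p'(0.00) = -3.00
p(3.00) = 231.00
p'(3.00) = 213.00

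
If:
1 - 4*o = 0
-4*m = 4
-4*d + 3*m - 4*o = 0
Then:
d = -1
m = -1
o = 1/4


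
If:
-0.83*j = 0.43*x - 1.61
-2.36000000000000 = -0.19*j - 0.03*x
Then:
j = 17.02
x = -29.10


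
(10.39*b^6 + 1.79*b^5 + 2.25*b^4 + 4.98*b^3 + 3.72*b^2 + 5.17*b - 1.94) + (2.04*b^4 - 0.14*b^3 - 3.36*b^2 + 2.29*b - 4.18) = 10.39*b^6 + 1.79*b^5 + 4.29*b^4 + 4.84*b^3 + 0.36*b^2 + 7.46*b - 6.12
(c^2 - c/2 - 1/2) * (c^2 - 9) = c^4 - c^3/2 - 19*c^2/2 + 9*c/2 + 9/2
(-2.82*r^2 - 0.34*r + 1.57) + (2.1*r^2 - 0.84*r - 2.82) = -0.72*r^2 - 1.18*r - 1.25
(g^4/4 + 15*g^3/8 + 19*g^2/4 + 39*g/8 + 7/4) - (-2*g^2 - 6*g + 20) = g^4/4 + 15*g^3/8 + 27*g^2/4 + 87*g/8 - 73/4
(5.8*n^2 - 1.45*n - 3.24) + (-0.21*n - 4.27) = 5.8*n^2 - 1.66*n - 7.51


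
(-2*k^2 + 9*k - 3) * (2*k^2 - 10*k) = -4*k^4 + 38*k^3 - 96*k^2 + 30*k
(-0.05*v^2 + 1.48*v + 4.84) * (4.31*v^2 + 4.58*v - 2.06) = -0.2155*v^4 + 6.1498*v^3 + 27.7418*v^2 + 19.1184*v - 9.9704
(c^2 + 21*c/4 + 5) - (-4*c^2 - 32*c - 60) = 5*c^2 + 149*c/4 + 65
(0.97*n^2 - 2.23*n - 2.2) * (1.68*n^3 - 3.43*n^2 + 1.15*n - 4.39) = 1.6296*n^5 - 7.0735*n^4 + 5.0684*n^3 + 0.723200000000002*n^2 + 7.2597*n + 9.658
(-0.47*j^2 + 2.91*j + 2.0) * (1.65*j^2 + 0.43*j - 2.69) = -0.7755*j^4 + 4.5994*j^3 + 5.8156*j^2 - 6.9679*j - 5.38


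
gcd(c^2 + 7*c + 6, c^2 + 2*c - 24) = c + 6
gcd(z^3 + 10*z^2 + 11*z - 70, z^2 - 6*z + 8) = z - 2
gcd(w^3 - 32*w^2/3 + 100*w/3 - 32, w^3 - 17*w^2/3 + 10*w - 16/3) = w^2 - 14*w/3 + 16/3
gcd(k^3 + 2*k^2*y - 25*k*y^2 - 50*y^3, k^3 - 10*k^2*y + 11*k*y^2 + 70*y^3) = -k^2 + 3*k*y + 10*y^2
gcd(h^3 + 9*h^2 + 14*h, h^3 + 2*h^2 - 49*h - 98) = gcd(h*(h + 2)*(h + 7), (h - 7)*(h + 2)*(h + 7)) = h^2 + 9*h + 14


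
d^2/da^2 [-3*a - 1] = 0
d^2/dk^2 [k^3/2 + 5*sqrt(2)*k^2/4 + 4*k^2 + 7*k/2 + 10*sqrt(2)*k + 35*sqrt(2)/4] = 3*k + 5*sqrt(2)/2 + 8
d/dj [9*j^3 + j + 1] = 27*j^2 + 1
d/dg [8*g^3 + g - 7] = 24*g^2 + 1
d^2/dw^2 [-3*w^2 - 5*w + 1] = -6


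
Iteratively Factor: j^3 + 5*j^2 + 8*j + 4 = (j + 2)*(j^2 + 3*j + 2) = (j + 1)*(j + 2)*(j + 2)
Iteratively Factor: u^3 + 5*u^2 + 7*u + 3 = (u + 3)*(u^2 + 2*u + 1) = (u + 1)*(u + 3)*(u + 1)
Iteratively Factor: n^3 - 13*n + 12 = (n + 4)*(n^2 - 4*n + 3) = (n - 1)*(n + 4)*(n - 3)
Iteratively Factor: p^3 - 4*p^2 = (p - 4)*(p^2) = p*(p - 4)*(p)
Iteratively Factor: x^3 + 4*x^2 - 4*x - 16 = (x + 2)*(x^2 + 2*x - 8) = (x + 2)*(x + 4)*(x - 2)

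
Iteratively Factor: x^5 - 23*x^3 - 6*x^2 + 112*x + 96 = (x + 1)*(x^4 - x^3 - 22*x^2 + 16*x + 96) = (x - 3)*(x + 1)*(x^3 + 2*x^2 - 16*x - 32) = (x - 3)*(x + 1)*(x + 2)*(x^2 - 16) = (x - 4)*(x - 3)*(x + 1)*(x + 2)*(x + 4)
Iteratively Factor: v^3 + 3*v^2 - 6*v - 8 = (v + 1)*(v^2 + 2*v - 8) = (v - 2)*(v + 1)*(v + 4)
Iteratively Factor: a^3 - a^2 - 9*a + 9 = (a + 3)*(a^2 - 4*a + 3) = (a - 1)*(a + 3)*(a - 3)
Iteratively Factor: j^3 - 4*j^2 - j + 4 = (j + 1)*(j^2 - 5*j + 4) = (j - 4)*(j + 1)*(j - 1)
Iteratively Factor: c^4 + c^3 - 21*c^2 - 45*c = (c - 5)*(c^3 + 6*c^2 + 9*c) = c*(c - 5)*(c^2 + 6*c + 9) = c*(c - 5)*(c + 3)*(c + 3)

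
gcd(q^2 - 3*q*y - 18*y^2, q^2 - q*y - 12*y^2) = q + 3*y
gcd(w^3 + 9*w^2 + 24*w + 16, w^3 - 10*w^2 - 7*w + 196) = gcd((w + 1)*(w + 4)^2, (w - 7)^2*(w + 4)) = w + 4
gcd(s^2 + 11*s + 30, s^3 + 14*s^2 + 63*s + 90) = s^2 + 11*s + 30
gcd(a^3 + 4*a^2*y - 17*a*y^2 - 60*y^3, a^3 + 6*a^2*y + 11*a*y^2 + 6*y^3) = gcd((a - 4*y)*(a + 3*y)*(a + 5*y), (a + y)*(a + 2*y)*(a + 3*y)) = a + 3*y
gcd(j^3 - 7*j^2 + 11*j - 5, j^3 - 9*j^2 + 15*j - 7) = j^2 - 2*j + 1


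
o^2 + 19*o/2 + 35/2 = (o + 5/2)*(o + 7)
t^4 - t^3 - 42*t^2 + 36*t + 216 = (t - 6)*(t - 3)*(t + 2)*(t + 6)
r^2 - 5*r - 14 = (r - 7)*(r + 2)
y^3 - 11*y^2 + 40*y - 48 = (y - 4)^2*(y - 3)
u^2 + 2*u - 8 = (u - 2)*(u + 4)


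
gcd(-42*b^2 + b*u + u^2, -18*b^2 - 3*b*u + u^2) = -6*b + u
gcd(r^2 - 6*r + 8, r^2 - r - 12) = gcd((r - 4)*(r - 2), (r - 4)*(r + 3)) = r - 4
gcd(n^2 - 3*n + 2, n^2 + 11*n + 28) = 1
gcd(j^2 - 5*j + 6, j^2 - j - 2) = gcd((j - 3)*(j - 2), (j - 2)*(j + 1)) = j - 2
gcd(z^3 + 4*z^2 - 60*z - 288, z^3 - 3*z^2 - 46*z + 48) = z^2 - 2*z - 48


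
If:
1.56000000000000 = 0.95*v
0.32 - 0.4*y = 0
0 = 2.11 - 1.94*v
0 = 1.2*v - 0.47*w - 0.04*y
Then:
No Solution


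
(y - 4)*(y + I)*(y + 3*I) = y^3 - 4*y^2 + 4*I*y^2 - 3*y - 16*I*y + 12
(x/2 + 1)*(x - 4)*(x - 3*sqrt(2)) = x^3/2 - 3*sqrt(2)*x^2/2 - x^2 - 4*x + 3*sqrt(2)*x + 12*sqrt(2)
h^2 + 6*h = h*(h + 6)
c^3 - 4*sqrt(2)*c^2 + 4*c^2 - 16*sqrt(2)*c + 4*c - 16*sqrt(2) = (c + 2)^2*(c - 4*sqrt(2))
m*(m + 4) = m^2 + 4*m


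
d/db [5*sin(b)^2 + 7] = 5*sin(2*b)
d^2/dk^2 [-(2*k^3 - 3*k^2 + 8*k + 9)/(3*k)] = -4/3 - 6/k^3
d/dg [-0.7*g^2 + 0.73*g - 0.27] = 0.73 - 1.4*g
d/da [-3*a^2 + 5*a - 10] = 5 - 6*a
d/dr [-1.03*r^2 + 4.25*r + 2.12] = 4.25 - 2.06*r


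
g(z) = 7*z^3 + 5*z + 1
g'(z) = 21*z^2 + 5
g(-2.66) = -144.05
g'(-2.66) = 153.59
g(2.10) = 76.33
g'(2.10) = 97.61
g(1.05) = 14.35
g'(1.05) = 28.15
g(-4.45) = -638.10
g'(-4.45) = 420.85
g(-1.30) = -20.88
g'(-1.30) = 40.49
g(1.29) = 22.48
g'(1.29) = 39.95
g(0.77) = 8.05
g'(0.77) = 17.45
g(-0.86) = -7.75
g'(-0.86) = 20.53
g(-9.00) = -5147.00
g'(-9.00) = 1706.00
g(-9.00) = -5147.00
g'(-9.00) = 1706.00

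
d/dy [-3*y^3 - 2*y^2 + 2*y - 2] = -9*y^2 - 4*y + 2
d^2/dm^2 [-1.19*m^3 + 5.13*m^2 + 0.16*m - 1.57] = 10.26 - 7.14*m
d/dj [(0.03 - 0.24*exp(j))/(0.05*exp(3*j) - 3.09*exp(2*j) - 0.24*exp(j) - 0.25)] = (0.024*exp(3*j) - 0.7461*exp(2*j) + 0.1854*exp(j) + 0.0672)*exp(j)/(0.0025*exp(6*j) - 0.309*exp(5*j) + 9.5241*exp(4*j) + 1.4582*exp(3*j) + 1.6026*exp(2*j) + 0.12*exp(j) + 0.0625)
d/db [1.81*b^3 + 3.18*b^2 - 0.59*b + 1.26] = 5.43*b^2 + 6.36*b - 0.59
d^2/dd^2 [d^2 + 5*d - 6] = 2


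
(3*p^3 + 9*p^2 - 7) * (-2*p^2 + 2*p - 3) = -6*p^5 - 12*p^4 + 9*p^3 - 13*p^2 - 14*p + 21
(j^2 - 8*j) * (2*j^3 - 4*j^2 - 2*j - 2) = 2*j^5 - 20*j^4 + 30*j^3 + 14*j^2 + 16*j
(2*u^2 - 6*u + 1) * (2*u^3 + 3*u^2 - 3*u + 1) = 4*u^5 - 6*u^4 - 22*u^3 + 23*u^2 - 9*u + 1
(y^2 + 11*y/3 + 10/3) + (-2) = y^2 + 11*y/3 + 4/3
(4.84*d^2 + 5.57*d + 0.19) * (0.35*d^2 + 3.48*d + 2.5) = 1.694*d^4 + 18.7927*d^3 + 31.5501*d^2 + 14.5862*d + 0.475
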